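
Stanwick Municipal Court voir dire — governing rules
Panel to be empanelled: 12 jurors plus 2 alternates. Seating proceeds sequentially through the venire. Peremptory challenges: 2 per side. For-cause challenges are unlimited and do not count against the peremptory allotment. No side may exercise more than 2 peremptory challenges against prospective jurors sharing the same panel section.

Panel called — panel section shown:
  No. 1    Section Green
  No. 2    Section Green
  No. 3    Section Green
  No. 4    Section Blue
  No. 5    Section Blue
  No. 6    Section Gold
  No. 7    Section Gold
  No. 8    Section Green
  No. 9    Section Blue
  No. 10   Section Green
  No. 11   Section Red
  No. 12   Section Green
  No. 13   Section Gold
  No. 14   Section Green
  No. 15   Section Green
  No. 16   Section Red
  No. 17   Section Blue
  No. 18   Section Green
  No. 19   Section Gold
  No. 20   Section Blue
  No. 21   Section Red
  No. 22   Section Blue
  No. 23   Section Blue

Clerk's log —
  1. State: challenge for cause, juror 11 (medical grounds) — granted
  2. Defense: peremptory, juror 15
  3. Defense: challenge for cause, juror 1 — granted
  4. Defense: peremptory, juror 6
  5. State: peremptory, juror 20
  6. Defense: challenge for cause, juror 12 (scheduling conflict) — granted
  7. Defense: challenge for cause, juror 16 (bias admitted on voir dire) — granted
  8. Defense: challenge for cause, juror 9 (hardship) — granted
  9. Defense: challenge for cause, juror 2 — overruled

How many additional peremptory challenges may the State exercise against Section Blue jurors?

State peremptories so far: #20 — 1 of 2 used, 1 left overall.
Against Section Blue: #20 — 1 used; per-section cap 2 leaves 1.
Binding limit: min(1, 1) = 1.

1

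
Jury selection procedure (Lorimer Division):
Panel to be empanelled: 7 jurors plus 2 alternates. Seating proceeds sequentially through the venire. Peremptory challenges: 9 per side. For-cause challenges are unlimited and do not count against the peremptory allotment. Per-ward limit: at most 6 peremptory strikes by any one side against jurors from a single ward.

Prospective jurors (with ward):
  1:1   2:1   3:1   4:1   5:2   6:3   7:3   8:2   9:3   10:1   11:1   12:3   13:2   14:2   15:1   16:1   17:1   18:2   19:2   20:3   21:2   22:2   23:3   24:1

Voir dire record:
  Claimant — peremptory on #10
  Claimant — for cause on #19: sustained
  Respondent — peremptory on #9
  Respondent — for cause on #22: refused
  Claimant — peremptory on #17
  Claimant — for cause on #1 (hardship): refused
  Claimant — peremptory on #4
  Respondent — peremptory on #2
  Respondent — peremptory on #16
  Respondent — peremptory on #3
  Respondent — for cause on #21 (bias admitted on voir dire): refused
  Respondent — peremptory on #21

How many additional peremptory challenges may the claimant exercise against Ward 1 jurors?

3

Claimant peremptories so far: #10, #17, #4 — 3 of 9 used, 6 left overall.
Against Ward 1: #10, #17, #4 — 3 used; per-ward cap 6 leaves 3.
Binding limit: min(6, 3) = 3.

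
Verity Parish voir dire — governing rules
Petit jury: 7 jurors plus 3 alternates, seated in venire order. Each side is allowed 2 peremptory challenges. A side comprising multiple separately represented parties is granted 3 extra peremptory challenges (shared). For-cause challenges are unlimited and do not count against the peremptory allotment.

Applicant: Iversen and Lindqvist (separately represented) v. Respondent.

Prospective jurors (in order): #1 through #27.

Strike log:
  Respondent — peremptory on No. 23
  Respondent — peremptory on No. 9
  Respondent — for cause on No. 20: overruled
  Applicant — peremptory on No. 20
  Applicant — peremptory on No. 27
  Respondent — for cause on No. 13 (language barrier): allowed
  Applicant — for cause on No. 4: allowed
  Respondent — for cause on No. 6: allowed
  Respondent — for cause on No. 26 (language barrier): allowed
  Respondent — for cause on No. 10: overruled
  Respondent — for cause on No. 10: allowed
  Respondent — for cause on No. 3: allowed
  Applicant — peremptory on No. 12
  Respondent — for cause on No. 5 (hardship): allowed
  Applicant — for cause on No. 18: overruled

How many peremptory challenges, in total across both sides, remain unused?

Applicant allotment: 2 base + 3 multi-party = 5. Respondent allotment: 2.
Applicant peremptories used: #20, #27, #12 — 3 (for-cause on #4, #18 don't count).
Respondent peremptories used: #23, #9 — 2 (for-cause on #20, #13, #6, #26, #10, #10, #3, #5 don't count).
Remaining: (5 − 3) + (2 − 2) = 2.

2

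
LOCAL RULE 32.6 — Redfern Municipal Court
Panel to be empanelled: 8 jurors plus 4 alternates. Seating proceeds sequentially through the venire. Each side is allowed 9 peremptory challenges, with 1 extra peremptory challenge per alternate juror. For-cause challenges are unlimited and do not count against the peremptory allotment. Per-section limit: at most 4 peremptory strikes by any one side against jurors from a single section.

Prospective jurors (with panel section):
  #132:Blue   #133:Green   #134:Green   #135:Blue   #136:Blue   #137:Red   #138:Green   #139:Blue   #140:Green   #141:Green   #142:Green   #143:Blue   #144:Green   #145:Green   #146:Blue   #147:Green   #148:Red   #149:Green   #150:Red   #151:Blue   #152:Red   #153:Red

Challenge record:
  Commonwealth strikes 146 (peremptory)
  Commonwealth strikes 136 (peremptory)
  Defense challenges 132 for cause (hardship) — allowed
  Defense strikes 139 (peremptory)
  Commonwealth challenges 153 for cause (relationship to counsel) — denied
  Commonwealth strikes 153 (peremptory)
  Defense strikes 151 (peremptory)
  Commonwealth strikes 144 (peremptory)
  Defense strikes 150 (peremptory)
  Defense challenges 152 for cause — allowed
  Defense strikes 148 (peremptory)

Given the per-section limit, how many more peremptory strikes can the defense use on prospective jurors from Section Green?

4

Defense peremptories so far: #139, #151, #150, #148 — 4 of 13 used, 9 left overall.
Against Section Green: none yet — per-section cap 4 leaves 4.
Binding limit: min(9, 4) = 4.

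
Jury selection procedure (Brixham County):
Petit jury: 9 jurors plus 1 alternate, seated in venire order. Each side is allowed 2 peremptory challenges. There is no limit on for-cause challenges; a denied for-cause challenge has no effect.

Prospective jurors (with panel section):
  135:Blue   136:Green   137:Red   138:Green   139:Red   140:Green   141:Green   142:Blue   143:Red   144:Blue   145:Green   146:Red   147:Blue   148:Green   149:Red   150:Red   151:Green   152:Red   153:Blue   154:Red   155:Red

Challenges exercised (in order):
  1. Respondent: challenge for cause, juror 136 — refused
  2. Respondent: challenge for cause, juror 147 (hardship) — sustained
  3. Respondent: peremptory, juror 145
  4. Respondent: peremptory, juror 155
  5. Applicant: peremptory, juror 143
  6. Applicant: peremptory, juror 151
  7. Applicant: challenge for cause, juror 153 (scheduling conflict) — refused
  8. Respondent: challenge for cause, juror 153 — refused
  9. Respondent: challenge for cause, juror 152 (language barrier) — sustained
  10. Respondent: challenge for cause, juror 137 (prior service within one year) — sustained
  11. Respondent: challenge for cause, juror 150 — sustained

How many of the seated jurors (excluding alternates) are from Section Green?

Removed: #137, #143, #145, #147, #150, #151, #152, #155.
Seated jurors 1–9: #135, #136, #138, #139, #140, #141, #142, #144, #146 (alternates #148 not counted).
Of those, in Section Green: #136, #138, #140, #141 → 4.

4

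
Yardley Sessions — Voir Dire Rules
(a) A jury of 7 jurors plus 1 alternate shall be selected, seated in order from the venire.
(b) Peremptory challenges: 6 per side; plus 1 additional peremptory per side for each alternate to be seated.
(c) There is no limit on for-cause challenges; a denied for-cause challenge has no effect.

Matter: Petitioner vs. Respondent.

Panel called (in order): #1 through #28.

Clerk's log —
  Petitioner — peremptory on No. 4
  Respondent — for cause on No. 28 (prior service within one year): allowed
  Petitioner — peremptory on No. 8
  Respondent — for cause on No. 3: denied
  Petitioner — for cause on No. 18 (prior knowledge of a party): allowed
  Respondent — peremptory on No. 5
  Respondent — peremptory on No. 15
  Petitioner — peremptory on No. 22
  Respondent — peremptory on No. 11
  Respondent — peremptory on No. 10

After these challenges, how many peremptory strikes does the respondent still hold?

Respondent allotment: 6 base + 1 × 1 alternate = 7.
Respondent peremptories used: #5, #15, #11, #10 — 4 (for-cause on #28, #3 don't count).
Remaining: 7 − 4 = 3.

3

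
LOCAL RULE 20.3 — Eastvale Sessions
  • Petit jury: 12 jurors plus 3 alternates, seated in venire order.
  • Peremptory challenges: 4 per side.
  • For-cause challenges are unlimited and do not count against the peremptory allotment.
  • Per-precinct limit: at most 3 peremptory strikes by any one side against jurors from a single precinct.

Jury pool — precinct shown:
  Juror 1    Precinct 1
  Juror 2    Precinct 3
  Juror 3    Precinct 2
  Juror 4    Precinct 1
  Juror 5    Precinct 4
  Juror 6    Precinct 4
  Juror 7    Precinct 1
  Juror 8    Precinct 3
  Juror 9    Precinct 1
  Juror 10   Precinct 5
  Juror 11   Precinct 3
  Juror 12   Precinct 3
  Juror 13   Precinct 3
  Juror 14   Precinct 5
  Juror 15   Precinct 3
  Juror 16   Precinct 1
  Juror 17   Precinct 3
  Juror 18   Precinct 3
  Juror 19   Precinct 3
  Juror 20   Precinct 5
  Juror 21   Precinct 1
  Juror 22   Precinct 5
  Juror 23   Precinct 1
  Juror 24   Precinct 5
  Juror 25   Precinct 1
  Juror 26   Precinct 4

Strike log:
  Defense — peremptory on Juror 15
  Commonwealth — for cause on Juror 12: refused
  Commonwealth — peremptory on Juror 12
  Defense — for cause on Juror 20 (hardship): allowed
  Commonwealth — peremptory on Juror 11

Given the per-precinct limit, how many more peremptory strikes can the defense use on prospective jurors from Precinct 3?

2

Defense peremptories so far: #15 — 1 of 4 used, 3 left overall.
Against Precinct 3: #15 — 1 used; per-precinct cap 3 leaves 2.
Binding limit: min(3, 2) = 2.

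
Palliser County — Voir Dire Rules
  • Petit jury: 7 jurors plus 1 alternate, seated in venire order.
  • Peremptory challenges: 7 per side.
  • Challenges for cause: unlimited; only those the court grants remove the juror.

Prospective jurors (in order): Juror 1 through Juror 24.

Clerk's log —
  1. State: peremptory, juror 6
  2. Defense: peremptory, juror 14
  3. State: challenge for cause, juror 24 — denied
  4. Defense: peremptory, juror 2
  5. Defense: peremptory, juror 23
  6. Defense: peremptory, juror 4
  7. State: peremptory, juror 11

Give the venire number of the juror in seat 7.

Removed: #2, #4, #6, #11, #14, #23. (#24 stays — for-cause denied.)
Seating in order: seats 1–7 → #1, #3, #5, #7, #8, #9, #10; alternates → #12.
So seat 7 is #10.

10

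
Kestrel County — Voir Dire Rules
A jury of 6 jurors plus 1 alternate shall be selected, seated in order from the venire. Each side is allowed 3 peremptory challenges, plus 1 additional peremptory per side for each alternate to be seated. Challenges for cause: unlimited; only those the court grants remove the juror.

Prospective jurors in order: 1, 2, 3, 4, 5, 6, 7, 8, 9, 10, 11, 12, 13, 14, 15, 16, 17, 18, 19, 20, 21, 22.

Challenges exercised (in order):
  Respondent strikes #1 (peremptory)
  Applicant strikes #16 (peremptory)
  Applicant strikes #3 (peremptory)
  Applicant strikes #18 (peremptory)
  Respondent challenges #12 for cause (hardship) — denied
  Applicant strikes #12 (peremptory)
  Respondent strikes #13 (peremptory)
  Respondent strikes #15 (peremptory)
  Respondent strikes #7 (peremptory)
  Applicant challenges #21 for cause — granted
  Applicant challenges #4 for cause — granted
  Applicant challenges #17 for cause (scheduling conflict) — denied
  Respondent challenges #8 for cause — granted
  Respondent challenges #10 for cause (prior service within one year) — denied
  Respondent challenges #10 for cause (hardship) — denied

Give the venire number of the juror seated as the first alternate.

Removed: #1, #3, #4, #7, #8, #12, #13, #15, #16, #18, #21. (#10, #17 stay — for-cause denied.)
Filling seats in venire order through position 7: #2, #5, #6, #9, #10, #11, #14.
So alternate 1 is #14.

14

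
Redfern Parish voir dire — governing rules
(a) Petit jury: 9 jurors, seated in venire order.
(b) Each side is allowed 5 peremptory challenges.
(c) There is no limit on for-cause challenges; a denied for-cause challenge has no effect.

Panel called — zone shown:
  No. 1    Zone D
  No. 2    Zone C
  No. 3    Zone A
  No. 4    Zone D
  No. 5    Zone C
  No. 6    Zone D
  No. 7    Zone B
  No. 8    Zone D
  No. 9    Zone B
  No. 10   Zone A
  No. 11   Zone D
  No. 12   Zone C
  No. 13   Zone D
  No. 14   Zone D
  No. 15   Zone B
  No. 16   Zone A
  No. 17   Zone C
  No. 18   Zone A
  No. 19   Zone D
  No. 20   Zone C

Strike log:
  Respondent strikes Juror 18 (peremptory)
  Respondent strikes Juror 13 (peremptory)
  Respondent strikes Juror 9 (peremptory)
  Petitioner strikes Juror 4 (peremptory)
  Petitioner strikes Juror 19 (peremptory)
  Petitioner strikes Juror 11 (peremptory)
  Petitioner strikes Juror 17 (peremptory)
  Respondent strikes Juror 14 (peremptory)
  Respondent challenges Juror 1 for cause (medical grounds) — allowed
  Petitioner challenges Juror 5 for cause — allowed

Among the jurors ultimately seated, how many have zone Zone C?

2

Removed: #1, #4, #5, #9, #11, #13, #14, #17, #18, #19.
Seated jurors 1–9: #2, #3, #6, #7, #8, #10, #12, #15, #16.
Of those, in Zone C: #2, #12 → 2.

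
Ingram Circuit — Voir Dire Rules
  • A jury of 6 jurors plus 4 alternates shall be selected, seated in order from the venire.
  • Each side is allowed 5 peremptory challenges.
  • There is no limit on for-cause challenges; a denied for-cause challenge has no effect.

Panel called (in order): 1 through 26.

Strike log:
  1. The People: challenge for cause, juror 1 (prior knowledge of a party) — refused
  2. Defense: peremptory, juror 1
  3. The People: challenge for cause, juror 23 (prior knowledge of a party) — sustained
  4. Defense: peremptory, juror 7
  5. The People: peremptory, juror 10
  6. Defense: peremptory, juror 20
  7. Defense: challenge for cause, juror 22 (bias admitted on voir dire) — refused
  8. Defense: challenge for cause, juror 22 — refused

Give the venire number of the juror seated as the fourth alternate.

Removed: #1, #7, #10, #20, #23. (#22 stays — for-cause denied.)
Filling seats in venire order through position 10: #2, #3, #4, #5, #6, #8, #9, #11, #12, #13.
So alternate 4 is #13.

13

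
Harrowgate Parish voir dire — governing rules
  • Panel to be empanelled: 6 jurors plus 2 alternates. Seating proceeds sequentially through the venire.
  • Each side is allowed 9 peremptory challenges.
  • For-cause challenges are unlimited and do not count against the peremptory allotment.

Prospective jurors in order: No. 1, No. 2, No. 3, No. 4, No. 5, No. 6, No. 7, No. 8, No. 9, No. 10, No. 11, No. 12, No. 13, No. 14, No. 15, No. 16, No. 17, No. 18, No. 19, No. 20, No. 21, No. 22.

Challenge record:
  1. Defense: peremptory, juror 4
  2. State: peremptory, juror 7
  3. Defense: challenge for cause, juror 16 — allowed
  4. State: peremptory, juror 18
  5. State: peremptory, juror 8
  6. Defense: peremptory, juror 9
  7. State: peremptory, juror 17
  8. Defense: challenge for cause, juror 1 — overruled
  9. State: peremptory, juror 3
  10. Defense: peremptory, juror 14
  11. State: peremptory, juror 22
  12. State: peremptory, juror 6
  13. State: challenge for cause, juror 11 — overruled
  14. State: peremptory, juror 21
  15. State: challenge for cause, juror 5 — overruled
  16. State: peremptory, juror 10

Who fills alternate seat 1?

Removed: #3, #4, #6, #7, #8, #9, #10, #14, #16, #17, #18, #21, #22. (#1, #5, #11 stay — for-cause denied.)
Seating in order: seats 1–6 → #1, #2, #5, #11, #12, #13; alternates → #15, #19.
So alternate 1 is #15.

15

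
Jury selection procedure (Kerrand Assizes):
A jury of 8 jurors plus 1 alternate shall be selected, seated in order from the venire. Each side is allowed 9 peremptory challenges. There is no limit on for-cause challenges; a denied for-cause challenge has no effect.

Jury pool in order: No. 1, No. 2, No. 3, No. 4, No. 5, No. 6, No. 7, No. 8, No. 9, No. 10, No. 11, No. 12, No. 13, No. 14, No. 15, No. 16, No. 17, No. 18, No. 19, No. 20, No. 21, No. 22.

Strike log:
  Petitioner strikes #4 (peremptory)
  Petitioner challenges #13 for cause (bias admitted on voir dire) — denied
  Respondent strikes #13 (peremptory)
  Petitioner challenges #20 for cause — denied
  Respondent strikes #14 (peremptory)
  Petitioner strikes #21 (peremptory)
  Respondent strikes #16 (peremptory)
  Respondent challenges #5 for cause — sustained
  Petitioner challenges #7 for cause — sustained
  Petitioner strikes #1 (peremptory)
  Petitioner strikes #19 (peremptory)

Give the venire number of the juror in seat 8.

Removed: #1, #4, #5, #7, #13, #14, #16, #19, #21. (#20 stays — for-cause denied.)
Seating in order: seats 1–8 → #2, #3, #6, #8, #9, #10, #11, #12; alternates → #15.
So seat 8 is #12.

12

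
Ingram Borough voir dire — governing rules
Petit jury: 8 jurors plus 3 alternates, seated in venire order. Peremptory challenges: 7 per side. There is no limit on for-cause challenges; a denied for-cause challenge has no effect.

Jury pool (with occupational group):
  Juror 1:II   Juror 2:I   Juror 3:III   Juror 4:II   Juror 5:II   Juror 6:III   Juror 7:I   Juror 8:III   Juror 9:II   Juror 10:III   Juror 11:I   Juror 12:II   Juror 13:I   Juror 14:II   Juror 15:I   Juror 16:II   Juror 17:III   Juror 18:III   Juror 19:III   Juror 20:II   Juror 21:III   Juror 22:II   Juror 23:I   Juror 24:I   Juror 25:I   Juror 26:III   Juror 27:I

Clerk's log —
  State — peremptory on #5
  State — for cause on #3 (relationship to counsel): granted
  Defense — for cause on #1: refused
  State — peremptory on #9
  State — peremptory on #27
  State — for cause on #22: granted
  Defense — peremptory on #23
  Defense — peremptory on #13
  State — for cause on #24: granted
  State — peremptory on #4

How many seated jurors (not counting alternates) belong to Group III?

3

Removed: #3, #4, #5, #9, #13, #22, #23, #24, #27.
Seated jurors 1–8: #1, #2, #6, #7, #8, #10, #11, #12 (alternates #14, #15, #16 not counted).
Of those, in Group III: #6, #8, #10 → 3.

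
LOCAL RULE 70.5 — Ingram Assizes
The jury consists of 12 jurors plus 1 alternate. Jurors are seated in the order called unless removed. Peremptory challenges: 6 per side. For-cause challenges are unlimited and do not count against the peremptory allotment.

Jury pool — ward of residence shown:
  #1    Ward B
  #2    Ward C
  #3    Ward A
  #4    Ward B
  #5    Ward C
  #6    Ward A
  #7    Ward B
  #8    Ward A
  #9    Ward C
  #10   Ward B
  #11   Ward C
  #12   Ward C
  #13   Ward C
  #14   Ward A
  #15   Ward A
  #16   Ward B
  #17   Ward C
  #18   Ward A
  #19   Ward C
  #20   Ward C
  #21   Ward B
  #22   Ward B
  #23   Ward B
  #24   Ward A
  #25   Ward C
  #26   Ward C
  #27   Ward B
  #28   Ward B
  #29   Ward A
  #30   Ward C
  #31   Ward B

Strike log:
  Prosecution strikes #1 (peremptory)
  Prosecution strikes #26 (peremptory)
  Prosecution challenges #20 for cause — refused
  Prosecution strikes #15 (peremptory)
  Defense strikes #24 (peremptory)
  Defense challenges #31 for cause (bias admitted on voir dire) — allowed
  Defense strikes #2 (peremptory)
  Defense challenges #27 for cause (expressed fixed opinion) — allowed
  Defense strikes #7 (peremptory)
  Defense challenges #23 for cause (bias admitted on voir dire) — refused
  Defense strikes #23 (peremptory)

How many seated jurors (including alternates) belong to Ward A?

Removed: #1, #2, #7, #15, #23, #24, #26, #27, #31.
Seated (13 incl. alternates): #3, #4, #5, #6, #8, #9, #10, #11, #12, #13, #14, #16, #17.
Of those, in Ward A: #3, #6, #8, #14 → 4.

4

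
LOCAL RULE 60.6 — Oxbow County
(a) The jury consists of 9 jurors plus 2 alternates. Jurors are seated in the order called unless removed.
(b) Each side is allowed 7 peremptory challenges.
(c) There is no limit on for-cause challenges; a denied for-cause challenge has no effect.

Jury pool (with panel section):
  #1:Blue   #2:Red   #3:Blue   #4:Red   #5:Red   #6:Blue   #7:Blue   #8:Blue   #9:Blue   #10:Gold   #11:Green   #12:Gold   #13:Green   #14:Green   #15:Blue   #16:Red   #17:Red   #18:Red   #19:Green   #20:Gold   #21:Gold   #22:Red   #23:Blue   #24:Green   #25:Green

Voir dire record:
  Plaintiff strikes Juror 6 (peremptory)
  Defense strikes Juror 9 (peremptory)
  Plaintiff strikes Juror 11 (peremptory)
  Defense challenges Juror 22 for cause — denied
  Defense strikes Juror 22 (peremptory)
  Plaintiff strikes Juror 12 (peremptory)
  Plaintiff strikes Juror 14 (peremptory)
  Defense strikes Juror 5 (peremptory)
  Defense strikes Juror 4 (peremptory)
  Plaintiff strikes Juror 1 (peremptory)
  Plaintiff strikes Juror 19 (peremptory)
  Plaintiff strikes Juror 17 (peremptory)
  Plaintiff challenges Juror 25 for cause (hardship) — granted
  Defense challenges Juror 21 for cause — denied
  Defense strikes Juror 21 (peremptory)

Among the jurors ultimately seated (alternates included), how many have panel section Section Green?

Removed: #1, #4, #5, #6, #9, #11, #12, #14, #17, #19, #21, #22, #25.
Seated (11 incl. alternates): #2, #3, #7, #8, #10, #13, #15, #16, #18, #20, #23.
Of those, in Section Green: #13 → 1.

1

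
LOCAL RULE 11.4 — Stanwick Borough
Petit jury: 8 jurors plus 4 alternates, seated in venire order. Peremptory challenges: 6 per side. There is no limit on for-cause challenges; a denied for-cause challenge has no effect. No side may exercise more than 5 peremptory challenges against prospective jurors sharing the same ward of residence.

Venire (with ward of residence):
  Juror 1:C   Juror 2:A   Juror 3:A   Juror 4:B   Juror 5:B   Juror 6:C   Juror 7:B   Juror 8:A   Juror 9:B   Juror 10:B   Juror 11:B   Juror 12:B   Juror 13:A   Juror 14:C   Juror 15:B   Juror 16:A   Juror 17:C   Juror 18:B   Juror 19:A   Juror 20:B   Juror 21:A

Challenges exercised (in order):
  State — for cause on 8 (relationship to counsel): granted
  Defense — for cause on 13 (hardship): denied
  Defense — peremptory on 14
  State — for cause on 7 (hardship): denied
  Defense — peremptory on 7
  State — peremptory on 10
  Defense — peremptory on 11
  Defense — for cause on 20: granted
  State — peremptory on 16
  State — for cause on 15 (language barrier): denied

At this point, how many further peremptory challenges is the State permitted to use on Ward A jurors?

4

State peremptories so far: #10, #16 — 2 of 6 used, 4 left overall.
Against Ward A: #16 — 1 used; per-ward cap 5 leaves 4.
Binding limit: min(4, 4) = 4.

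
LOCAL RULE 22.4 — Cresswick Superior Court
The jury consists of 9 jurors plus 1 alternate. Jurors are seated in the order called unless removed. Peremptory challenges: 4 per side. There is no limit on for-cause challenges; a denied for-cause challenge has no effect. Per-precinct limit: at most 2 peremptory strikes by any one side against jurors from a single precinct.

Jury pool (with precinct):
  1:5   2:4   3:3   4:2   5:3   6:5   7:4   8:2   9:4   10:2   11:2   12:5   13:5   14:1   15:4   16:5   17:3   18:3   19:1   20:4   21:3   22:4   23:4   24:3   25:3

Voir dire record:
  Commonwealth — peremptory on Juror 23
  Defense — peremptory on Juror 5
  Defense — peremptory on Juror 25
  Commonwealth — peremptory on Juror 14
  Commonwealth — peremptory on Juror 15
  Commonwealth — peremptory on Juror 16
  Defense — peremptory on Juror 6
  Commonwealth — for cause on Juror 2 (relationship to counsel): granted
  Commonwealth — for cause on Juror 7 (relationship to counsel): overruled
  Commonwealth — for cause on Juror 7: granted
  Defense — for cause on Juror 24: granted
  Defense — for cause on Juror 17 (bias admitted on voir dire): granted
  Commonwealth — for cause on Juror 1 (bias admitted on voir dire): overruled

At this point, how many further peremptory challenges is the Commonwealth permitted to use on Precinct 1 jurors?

Commonwealth peremptories so far: #23, #14, #15, #16 — 4 of 4 used, 0 left overall.
Against Precinct 1: #14 — 1 used; per-precinct cap 2 leaves 1.
Binding limit: min(0, 1) = 0.

0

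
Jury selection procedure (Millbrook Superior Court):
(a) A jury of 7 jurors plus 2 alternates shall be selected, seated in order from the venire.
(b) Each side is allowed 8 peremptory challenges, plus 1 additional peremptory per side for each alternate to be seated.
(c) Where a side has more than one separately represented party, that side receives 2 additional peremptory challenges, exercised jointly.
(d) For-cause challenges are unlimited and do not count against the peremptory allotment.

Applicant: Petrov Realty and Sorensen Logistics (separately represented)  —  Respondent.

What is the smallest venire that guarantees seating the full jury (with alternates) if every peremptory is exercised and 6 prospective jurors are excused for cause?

37

Seats to fill: 7 + 2 alternates = 9.
Peremptories — Applicant: 8 + 1×2 + 2 = 12; Respondent: 8 + 1×2 = 10; total 22.
For-cause removals: 6.
Minimum venire: 9 + 22 + 6 = 37.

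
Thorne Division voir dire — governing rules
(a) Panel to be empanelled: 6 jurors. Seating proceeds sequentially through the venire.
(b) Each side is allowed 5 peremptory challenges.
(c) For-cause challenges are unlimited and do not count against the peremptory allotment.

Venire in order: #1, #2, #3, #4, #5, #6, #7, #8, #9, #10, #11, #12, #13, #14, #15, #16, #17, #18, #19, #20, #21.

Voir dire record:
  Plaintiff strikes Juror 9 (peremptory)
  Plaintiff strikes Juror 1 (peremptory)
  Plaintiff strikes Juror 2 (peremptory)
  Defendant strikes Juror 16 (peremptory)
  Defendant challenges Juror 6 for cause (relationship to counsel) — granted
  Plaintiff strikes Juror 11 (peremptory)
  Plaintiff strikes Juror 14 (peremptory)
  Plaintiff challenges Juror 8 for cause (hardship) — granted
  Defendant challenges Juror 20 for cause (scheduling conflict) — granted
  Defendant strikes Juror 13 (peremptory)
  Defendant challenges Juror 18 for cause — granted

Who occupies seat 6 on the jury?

Removed: #1, #2, #6, #8, #9, #11, #13, #14, #16, #18, #20.
Filling seats in venire order through position 6: #3, #4, #5, #7, #10, #12.
So seat 6 is #12.

12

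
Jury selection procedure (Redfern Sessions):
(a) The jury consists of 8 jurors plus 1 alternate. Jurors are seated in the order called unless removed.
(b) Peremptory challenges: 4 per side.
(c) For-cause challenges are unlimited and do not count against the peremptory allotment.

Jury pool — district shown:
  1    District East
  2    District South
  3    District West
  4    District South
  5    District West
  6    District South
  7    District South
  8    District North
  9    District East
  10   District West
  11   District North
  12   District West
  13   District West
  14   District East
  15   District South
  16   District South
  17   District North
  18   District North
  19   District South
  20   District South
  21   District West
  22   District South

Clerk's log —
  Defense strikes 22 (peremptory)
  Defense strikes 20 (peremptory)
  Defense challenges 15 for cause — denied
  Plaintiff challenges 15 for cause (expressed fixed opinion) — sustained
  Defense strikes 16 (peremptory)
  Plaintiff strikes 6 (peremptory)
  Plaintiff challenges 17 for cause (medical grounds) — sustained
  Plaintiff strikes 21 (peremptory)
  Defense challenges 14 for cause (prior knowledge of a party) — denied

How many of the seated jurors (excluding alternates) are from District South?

3

Removed: #6, #15, #16, #17, #20, #21, #22.
Seated jurors 1–8: #1, #2, #3, #4, #5, #7, #8, #9 (alternates #10 not counted).
Of those, in District South: #2, #4, #7 → 3.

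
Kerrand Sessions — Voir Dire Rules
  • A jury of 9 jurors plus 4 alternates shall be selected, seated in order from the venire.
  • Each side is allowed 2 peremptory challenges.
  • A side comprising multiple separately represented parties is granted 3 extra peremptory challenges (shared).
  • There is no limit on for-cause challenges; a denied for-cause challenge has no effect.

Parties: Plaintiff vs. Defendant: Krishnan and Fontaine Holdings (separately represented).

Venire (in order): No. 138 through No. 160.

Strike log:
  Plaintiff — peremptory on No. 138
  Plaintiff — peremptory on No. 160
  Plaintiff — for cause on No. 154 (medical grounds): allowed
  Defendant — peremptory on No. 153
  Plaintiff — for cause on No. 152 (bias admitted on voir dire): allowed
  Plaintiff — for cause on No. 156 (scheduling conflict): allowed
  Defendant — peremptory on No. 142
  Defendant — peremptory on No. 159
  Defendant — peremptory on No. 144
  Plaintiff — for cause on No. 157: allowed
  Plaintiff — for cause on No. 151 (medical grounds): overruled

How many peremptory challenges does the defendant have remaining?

Defendant allotment: 2 base + 3 multi-party = 5.
Defendant peremptories used: #153, #142, #159, #144 — 4.
Remaining: 5 − 4 = 1.

1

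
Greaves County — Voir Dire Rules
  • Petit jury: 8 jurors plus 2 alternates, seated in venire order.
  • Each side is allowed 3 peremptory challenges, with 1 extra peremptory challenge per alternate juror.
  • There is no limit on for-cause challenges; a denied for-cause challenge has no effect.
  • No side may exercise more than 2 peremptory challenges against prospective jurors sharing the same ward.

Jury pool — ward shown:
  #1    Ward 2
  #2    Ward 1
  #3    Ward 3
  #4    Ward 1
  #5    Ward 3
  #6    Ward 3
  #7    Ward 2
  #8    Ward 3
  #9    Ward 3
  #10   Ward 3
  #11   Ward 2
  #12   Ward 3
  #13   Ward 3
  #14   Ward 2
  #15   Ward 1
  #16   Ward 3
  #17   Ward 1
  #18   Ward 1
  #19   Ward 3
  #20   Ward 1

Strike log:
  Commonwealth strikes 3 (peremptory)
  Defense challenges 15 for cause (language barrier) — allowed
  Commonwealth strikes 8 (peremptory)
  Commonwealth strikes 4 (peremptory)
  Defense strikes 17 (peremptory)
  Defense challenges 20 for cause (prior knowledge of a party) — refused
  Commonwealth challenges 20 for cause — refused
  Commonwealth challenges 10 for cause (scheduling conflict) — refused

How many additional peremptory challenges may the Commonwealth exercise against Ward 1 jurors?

1

Commonwealth peremptories so far: #3, #8, #4 — 3 of 5 used, 2 left overall.
Against Ward 1: #4 — 1 used; per-ward cap 2 leaves 1.
Binding limit: min(2, 1) = 1.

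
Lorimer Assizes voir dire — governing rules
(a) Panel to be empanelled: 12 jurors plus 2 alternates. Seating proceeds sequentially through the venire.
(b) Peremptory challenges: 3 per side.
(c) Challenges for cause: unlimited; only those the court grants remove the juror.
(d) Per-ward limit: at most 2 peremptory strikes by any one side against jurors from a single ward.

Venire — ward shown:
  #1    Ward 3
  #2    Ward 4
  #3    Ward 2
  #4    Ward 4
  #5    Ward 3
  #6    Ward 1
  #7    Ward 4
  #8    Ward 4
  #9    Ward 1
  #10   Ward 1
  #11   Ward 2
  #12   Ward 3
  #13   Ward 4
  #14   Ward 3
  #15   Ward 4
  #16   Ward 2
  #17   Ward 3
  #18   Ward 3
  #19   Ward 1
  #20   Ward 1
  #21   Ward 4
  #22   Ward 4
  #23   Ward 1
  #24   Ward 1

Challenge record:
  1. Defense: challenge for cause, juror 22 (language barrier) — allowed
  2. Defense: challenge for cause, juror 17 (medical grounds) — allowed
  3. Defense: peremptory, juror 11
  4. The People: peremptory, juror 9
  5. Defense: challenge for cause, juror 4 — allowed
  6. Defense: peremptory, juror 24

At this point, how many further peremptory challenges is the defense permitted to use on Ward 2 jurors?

Defense peremptories so far: #11, #24 — 2 of 3 used, 1 left overall.
Against Ward 2: #11 — 1 used; per-ward cap 2 leaves 1.
Binding limit: min(1, 1) = 1.

1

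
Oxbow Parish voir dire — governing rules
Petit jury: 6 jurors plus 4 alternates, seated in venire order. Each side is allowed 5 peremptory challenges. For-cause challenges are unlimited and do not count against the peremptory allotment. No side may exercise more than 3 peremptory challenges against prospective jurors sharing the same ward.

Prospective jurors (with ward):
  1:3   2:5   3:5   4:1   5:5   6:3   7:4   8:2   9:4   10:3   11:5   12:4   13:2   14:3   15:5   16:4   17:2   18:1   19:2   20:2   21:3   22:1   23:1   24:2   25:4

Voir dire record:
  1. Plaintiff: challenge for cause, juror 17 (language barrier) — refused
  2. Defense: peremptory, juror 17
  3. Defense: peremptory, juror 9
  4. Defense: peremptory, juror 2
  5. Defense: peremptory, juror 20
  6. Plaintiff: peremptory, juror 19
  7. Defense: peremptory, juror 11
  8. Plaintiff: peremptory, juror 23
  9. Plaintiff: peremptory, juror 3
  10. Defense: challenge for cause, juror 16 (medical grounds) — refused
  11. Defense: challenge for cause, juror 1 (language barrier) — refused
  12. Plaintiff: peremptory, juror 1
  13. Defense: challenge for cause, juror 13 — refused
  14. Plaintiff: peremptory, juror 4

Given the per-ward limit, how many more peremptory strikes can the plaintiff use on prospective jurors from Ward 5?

0

Plaintiff peremptories so far: #19, #23, #3, #1, #4 — 5 of 5 used, 0 left overall.
Against Ward 5: #3 — 1 used; per-ward cap 3 leaves 2.
Binding limit: min(0, 2) = 0.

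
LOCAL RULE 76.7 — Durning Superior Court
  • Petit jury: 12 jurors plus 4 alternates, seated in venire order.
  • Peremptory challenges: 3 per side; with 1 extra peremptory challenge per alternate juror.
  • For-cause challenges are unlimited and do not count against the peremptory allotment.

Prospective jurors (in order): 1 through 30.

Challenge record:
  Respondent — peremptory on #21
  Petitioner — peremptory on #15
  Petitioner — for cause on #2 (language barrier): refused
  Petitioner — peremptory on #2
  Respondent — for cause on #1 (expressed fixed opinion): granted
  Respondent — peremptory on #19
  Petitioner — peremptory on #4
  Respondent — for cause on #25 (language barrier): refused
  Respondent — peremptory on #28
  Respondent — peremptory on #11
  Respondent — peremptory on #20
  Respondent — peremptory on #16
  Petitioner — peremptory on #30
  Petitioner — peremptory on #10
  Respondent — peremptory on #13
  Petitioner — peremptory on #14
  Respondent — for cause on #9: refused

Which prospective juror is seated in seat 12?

24

Removed: #1, #2, #4, #10, #11, #13, #14, #15, #16, #19, #20, #21, #28, #30. (#9, #25 stay — for-cause denied.)
Seating in order: seats 1–12 → #3, #5, #6, #7, #8, #9, #12, #17, #18, #22, #23, #24; alternates → #25, #26, #27, #29.
So seat 12 is #24.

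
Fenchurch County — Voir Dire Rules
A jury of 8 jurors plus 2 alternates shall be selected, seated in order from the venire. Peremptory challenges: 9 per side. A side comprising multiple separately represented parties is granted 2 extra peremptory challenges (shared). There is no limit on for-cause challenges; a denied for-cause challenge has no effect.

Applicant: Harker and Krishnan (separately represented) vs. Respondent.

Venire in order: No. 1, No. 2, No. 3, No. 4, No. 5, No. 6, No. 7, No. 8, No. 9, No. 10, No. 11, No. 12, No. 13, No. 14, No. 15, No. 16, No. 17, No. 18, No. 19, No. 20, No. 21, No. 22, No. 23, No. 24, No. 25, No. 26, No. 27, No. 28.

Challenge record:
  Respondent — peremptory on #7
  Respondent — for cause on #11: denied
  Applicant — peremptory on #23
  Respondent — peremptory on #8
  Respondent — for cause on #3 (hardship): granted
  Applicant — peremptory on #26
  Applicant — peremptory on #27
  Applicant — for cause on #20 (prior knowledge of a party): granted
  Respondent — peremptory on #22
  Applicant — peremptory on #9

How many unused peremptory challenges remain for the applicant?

7

Applicant allotment: 9 base + 2 multi-party = 11.
Applicant peremptories used: #23, #26, #27, #9 — 4 (the for-cause on #20 doesn't count).
Remaining: 11 − 4 = 7.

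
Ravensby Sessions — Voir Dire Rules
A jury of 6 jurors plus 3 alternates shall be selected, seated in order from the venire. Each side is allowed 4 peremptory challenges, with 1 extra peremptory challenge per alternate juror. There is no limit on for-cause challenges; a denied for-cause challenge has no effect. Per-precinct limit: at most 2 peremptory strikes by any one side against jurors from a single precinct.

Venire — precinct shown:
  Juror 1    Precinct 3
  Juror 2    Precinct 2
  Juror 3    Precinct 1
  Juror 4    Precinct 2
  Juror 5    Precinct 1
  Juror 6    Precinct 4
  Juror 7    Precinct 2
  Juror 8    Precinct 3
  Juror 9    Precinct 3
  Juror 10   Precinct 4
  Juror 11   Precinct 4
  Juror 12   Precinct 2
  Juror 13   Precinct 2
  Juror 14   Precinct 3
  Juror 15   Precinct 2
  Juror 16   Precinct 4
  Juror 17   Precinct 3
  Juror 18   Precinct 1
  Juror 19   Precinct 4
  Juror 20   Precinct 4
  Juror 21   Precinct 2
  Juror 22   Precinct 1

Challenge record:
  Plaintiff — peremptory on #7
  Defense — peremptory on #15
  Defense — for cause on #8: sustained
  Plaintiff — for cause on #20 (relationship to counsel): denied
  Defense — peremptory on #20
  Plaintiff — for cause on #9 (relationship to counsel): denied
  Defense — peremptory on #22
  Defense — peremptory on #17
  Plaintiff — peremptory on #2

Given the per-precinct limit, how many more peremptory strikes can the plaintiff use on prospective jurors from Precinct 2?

0

Plaintiff peremptories so far: #7, #2 — 2 of 7 used, 5 left overall.
Against Precinct 2: #7, #2 — 2 used; per-precinct cap 2 leaves 0.
Binding limit: min(5, 0) = 0.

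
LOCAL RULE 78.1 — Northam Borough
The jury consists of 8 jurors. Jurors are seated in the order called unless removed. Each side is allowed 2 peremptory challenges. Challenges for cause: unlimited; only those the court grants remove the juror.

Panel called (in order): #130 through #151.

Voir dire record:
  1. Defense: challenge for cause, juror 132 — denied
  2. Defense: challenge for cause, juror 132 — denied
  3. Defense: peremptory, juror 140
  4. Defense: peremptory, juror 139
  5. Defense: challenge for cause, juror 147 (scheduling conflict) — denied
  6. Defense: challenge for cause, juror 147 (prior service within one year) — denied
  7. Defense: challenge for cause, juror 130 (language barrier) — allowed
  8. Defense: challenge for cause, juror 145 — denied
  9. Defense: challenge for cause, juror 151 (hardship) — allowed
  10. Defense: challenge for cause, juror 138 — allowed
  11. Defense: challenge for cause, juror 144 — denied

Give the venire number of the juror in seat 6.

136

Removed: #130, #138, #139, #140, #151. (#132, #144, #145, #147 stay — for-cause denied.)
Seating in order: seats 1–8 → #131, #132, #133, #134, #135, #136, #137, #141.
So seat 6 is #136.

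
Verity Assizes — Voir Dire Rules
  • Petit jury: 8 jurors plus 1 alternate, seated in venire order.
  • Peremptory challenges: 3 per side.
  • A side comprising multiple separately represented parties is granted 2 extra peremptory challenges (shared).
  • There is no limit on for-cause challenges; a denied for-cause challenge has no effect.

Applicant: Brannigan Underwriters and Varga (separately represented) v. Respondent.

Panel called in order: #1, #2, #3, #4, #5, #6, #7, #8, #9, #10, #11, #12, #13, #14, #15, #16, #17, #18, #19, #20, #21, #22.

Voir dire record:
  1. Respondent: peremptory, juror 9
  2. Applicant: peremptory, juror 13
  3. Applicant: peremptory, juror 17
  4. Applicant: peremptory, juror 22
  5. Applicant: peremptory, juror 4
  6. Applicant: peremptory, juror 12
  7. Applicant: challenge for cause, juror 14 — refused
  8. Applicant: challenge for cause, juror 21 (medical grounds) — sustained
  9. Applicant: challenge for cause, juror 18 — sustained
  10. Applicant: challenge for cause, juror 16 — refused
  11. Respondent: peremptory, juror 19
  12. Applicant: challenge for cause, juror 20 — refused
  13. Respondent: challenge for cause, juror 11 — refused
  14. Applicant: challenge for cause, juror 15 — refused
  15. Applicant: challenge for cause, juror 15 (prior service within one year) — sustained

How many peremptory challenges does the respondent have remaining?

1

Respondent allotment: 3.
Respondent peremptories used: #9, #19 — 2 (the for-cause on #11 doesn't count).
Remaining: 3 − 2 = 1.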